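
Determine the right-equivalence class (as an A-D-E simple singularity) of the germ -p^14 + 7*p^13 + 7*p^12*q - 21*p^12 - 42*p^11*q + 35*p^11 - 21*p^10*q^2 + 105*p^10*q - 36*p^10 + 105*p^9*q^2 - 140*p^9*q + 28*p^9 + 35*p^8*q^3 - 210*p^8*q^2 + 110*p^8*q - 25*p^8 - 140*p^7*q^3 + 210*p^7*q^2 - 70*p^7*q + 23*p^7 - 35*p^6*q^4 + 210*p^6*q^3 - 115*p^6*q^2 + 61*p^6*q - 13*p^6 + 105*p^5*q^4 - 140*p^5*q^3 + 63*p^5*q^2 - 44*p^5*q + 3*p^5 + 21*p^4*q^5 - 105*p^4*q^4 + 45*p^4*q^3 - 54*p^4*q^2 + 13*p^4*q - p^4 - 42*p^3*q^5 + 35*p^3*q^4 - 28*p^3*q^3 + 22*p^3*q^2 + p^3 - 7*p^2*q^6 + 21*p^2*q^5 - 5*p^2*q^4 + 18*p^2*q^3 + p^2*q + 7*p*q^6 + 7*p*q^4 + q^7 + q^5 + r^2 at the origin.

D6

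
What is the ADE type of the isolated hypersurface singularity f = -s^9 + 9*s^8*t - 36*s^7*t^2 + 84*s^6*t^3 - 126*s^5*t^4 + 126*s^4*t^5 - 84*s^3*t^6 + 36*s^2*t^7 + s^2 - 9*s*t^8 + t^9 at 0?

A_8

The Hessian of f at 0 has rank 1. Corank 1: A-series; mu = 8 gives A_8.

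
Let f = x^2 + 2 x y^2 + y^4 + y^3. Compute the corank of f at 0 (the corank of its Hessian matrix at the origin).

Hessian at 0 has rank 1.

1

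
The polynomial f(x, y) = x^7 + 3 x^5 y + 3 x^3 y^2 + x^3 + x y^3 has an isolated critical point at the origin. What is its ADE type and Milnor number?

Type E_7, Milnor number mu = 7.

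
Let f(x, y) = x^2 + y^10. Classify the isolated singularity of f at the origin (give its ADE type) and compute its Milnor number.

The Hessian of f at 0 has rank 1. Corank 1: A-series; mu = 9 gives A_9.

Type A_{9}, Milnor number mu = 9.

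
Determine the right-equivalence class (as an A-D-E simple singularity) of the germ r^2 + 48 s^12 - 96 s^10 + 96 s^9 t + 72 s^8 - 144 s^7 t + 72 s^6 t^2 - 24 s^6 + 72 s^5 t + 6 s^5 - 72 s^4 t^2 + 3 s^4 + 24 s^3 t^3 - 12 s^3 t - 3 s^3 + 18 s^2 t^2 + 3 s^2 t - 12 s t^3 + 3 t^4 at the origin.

The Hessian of f at 0 has rank 1. Corank 2; j^3 = -3*s^2*(s - t) has shape L^2 M (L != M), so D-series; mu = 5 gives D_5.

D5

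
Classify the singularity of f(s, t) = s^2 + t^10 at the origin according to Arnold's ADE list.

A_{9}

The Hessian of f at 0 has rank 1. Corank 1: A-series; mu = 9 gives A_9.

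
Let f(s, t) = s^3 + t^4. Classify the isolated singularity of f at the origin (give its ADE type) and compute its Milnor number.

Type E_{6}, Milnor number mu = 6.

The Hessian of f at 0 has rank 0. Corank 2; j^3 = s^3 is a perfect cube, so E-series; the 4-jet and mu = 6 give E_6.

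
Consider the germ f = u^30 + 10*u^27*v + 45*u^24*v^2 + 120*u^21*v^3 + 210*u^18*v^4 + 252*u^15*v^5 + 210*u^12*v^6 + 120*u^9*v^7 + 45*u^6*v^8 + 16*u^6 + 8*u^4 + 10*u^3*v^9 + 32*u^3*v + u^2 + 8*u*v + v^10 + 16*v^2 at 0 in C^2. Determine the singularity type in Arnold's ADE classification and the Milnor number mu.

The Hessian of f at 0 is [[2, 8], [8, 32]] with rank 1, so corank 1. A Groebner basis of the Jacobian ideal J(f) in C{u,v} is {-u*v^2/64 - u/16384 + v^5 - 3*v^3/64 - v/4096, u^2/512 + u*v^3 + 3*u*v/128 + 2*v^4 + v^2/16, u^3 + u/4 + v, u^2*v + 4*u*v^2 - u/48 + 16*v^3/3 - v/12}; counting standard monomials gives mu = 9. Corank 1: A-series; mu = 9 gives A_9.

Type A_9, Milnor number mu = 9.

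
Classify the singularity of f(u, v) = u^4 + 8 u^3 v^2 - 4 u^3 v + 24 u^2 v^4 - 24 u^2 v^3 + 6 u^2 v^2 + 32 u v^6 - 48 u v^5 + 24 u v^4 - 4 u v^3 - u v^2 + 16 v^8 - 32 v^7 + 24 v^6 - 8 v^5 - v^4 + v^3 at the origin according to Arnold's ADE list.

The Hessian of f at 0 is [[0, 0], [0, 0]] with rank 0, so corank 2. A Groebner basis of the Jacobian ideal J(f) in C{u,v} is {u^3 - v^2/4, v^3, u*v - v^2}; counting standard monomials gives mu = 5. Corank 2; j^3 = -v^2*(u - v) has shape L^2 M (L != M), so D-series; mu = 5 gives D_5.

D5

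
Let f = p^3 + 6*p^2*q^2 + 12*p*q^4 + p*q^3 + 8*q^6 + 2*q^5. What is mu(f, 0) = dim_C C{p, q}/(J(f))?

The Hessian of f at 0 has rank 0. Corank 2; j^3 = p^3 is a perfect cube, so E-series; the 4-jet and mu = 7 give E_7.

7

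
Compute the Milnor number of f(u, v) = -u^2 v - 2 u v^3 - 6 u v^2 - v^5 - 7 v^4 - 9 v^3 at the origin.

5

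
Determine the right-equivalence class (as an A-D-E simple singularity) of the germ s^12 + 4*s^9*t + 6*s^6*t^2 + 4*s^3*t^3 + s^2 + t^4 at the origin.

The Hessian of f at 0 is [[2, 0], [0, 0]] with rank 1, so corank 1. A Groebner basis of the Jacobian ideal J(f) in C{s,t} is {t^3, s}; counting standard monomials gives mu = 3. Corank 1: A-series; mu = 3 gives A_3.

A_3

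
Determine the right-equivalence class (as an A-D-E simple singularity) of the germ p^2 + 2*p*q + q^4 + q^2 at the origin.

A_{3}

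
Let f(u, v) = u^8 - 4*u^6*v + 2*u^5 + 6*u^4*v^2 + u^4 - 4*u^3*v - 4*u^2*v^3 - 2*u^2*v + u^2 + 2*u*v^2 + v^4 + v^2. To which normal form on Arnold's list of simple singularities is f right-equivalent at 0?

A_{1}

The Hessian of f at 0 is [[2, 0], [0, 2]] with rank 2, so corank 0. A Groebner basis of the Jacobian ideal J(f) in C{u,v} is {u, v}; counting standard monomials gives mu = 1. Corank 0: nondegenerate Morse point, so A_1.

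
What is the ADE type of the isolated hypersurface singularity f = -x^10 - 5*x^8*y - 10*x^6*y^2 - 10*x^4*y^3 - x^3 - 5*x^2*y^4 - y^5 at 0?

E_{8}

The Hessian of f at 0 has rank 0. Corank 2; j^3 = -x^3 is a perfect cube, so E-series; the 5-jet and mu = 8 give E_8.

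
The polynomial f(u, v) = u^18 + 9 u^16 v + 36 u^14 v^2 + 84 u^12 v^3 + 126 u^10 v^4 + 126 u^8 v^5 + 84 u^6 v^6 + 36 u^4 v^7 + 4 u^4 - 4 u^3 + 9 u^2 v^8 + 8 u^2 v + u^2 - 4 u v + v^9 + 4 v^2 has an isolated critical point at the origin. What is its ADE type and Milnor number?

Type A8, Milnor number mu = 8.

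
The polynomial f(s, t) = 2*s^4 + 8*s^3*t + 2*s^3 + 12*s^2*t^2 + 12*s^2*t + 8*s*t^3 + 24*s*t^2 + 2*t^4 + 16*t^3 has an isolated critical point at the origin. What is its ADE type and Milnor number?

Type E6, Milnor number mu = 6.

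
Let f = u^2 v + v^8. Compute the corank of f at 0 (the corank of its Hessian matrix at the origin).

2

Hessian at 0 has rank 0.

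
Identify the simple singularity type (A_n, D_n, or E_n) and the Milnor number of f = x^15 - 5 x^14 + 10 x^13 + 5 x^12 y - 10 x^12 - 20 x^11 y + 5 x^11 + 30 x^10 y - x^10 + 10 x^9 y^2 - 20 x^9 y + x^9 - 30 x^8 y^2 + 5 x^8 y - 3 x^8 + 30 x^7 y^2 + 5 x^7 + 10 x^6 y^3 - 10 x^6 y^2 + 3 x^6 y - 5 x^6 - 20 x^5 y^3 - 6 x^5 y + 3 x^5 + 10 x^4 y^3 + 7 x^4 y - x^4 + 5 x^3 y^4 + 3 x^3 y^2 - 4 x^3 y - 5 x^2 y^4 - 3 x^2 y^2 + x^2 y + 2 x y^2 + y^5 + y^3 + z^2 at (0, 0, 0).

Type D_6, Milnor number mu = 6.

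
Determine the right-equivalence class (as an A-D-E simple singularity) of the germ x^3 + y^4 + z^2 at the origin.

The Hessian of f at 0 has rank 1. Corank 2; j^3 = x^3 is a perfect cube, so E-series; the 4-jet and mu = 6 give E_6.

E_{6}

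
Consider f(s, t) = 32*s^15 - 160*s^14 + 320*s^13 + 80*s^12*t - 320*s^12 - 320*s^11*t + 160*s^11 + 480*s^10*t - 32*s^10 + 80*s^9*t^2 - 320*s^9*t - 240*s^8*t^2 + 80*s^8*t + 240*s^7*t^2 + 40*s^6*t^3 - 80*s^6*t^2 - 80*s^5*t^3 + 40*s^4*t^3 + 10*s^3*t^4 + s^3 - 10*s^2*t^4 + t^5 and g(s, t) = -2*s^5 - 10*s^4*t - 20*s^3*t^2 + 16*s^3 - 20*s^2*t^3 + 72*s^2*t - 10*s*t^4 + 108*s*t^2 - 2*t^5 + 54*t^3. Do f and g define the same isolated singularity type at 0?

The Hessian of f at 0 has rank 0. Corank 2; j^3 = s^3 is a perfect cube, so E-series; the 5-jet and mu = 8 give E_8. The Hessian of g at 0 has rank 0. Corank 2; j^3 = 2*(2*s + 3*t)^3 is a perfect cube, so E-series; the 5-jet and mu = 8 give E_8. Both have type E_8, hence right-equivalent.

Yes.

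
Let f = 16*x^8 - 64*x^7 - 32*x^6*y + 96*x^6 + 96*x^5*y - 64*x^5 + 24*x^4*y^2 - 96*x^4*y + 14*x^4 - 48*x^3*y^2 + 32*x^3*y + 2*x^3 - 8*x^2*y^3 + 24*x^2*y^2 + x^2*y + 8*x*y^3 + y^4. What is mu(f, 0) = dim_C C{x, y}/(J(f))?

5

The Hessian of f at 0 is [[0, 0], [0, 0]] with rank 0, so corank 2. A Groebner basis of the Jacobian ideal J(f) in C{x,y} is {x*y^2, -x*y/8 + y^3, x^2 + x*y/2}; counting standard monomials gives mu = 5. Corank 2; j^3 = x^2*(2*x + y) has shape L^2 M (L != M), so D-series; mu = 5 gives D_5.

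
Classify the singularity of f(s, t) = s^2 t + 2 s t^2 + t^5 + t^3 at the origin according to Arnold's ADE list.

D_6

The Hessian of f at 0 has rank 0. Corank 2; j^3 = t*(s + t)^2 has shape L^2 M (L != M), so D-series; mu = 6 gives D_6.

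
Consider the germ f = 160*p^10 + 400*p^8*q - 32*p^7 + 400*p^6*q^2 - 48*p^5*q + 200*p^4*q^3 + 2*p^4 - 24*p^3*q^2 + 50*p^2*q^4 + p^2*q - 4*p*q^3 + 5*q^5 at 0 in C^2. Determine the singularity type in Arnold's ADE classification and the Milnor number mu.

Type D_6, Milnor number mu = 6.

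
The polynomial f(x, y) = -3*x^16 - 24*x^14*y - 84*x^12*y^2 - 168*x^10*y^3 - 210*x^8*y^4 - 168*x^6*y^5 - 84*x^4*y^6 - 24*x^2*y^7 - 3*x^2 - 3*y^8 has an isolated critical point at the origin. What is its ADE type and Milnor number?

The Hessian of f at 0 is [[-6, 0], [0, 0]] with rank 1, so corank 1. A Groebner basis of the Jacobian ideal J(f) in C{x,y} is {y^7, x}; counting standard monomials gives mu = 7. Corank 1: A-series; mu = 7 gives A_7.

Type A_7, Milnor number mu = 7.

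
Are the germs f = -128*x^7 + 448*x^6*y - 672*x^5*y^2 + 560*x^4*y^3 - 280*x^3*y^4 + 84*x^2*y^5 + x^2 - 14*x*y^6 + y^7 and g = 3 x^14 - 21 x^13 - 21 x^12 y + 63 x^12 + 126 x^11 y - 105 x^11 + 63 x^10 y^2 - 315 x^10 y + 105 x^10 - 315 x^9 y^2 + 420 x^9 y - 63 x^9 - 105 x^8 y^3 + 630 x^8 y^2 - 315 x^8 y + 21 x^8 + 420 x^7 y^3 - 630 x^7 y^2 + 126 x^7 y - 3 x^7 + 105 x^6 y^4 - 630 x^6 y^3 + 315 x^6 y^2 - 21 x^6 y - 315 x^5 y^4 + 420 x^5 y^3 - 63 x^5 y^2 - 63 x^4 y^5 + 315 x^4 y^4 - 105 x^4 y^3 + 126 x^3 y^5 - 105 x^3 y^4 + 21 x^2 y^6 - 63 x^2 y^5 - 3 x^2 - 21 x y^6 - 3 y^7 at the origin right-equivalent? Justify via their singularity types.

The Hessian of f at 0 is [[2, 0], [0, 0]] with rank 1, so corank 1. A Groebner basis of the Jacobian ideal J(f) in C{x,y} is {y^6, x}; counting standard monomials gives mu = 6. Corank 1: A-series; mu = 6 gives A_6. The Hessian of g at 0 is [[-6, 0], [0, 0]] with rank 1, so corank 1. A Groebner basis of the Jacobian ideal J(g) in C{x,y} is {y^6, x}; counting standard monomials gives mu = 6. Corank 1: A-series; mu = 6 gives A_6. Both have type A_6, hence right-equivalent.

Yes.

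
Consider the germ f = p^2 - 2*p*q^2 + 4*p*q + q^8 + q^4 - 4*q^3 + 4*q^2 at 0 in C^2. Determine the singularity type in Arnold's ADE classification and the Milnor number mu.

The Hessian of f at 0 is [[2, 4], [4, 8]] with rank 1, so corank 1. A Groebner basis of the Jacobian ideal J(f) in C{p,q} is {p^4 - 24*p^3 - 112*p^2*q - 176*p^2 - 448*p*q - 192*p - 384*q, p^3*q + 6*p^3 + 24*p^2*q + 32*p^2 + 80*p*q + 32*p + 64*q, -p + q^2 - 2*q}; counting standard monomials gives mu = 7. Corank 1: A-series; mu = 7 gives A_7.

Type A_{7}, Milnor number mu = 7.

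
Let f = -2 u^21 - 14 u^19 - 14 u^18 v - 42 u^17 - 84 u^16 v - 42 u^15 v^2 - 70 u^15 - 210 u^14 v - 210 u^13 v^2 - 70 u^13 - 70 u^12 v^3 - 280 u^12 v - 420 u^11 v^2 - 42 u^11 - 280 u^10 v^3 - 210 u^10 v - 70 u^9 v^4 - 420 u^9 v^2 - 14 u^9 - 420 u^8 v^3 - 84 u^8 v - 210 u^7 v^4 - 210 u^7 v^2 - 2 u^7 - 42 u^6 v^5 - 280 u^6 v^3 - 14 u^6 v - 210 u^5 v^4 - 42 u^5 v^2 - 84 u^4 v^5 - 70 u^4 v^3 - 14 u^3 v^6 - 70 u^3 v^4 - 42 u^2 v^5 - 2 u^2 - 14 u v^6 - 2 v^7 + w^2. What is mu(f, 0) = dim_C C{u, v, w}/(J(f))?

6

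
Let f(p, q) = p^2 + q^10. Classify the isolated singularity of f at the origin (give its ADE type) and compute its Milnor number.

The Hessian of f at 0 has rank 1. Corank 1: A-series; mu = 9 gives A_9.

Type A_{9}, Milnor number mu = 9.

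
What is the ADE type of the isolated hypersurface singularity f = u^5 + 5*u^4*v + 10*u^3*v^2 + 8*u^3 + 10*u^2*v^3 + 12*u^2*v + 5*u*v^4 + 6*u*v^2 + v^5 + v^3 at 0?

E_8

The Hessian of f at 0 has rank 0. Corank 2; j^3 = (2*u + v)^3 is a perfect cube, so E-series; the 5-jet and mu = 8 give E_8.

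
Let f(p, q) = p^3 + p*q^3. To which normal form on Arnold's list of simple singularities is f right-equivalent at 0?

E7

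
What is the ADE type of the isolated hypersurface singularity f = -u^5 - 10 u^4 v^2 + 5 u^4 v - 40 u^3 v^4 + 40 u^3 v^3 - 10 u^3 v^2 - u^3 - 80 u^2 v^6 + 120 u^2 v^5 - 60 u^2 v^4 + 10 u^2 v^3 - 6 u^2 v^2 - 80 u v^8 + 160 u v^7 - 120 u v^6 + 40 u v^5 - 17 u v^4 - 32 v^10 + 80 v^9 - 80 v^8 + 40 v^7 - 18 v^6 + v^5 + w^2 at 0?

E_8

The Hessian of f at 0 has rank 1. Corank 2; j^3 = -u^3 is a perfect cube, so E-series; the 5-jet and mu = 8 give E_8.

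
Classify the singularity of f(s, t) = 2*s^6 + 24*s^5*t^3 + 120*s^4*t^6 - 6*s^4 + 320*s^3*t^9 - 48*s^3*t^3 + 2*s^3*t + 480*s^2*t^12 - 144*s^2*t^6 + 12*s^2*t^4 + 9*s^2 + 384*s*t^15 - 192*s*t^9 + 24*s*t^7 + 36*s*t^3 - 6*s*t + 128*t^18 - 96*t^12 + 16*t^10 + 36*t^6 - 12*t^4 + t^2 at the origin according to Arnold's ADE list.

A_{5}

The Hessian of f at 0 is [[18, -6], [-6, 2]] with rank 1, so corank 1. A Groebner basis of the Jacobian ideal J(f) in C{s,t} is {s*t^2 + 27*s/161 - 9*t/161, 81*s/161 + t^3 - 27*t/161, s^2 - 2*s*t/3 + t^2/9}; counting standard monomials gives mu = 5. Corank 1: A-series; mu = 5 gives A_5.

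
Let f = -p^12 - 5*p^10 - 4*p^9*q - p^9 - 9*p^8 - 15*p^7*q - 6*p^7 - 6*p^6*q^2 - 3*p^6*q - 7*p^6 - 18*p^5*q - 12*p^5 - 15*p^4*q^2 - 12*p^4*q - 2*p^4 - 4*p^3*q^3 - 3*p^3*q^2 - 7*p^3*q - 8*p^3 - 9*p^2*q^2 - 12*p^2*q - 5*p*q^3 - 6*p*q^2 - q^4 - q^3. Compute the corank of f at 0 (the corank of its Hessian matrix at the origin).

Hessian at 0 has rank 0.

2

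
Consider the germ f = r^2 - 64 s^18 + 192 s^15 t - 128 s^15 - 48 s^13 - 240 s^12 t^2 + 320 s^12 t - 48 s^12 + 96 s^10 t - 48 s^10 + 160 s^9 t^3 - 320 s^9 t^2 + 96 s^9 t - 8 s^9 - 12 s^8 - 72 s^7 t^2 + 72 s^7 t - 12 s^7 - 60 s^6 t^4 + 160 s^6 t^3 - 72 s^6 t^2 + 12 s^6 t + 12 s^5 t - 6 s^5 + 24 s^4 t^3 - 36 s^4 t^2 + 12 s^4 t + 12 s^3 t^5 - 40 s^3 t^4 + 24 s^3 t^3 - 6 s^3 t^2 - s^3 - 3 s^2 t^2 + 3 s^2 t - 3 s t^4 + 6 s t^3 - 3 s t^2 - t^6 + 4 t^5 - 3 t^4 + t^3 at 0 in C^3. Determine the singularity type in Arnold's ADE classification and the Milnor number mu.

Type E_{8}, Milnor number mu = 8.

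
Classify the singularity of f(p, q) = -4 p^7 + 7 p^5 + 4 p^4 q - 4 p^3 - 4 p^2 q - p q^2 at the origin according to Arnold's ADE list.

The Hessian of f at 0 is [[0, 0], [0, 0]] with rank 0, so corank 2. A Groebner basis of the Jacobian ideal J(f) in C{p,q} is {32*p*q/9 + q^4 + 16*q^2/9, p*q^2 + q^3/2, p^2 + 13*p*q/18 + q^2/9}; counting standard monomials gives mu = 6. Corank 2; j^3 = -p*(2*p + q)^2 has shape L^2 M (L != M), so D-series; mu = 6 gives D_6.

D_6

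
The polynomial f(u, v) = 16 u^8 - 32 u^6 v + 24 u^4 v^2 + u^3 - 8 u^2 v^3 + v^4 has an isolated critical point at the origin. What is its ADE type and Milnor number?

Type E_6, Milnor number mu = 6.

The Hessian of f at 0 has rank 0. Corank 2; j^3 = u^3 is a perfect cube, so E-series; the 4-jet and mu = 6 give E_6.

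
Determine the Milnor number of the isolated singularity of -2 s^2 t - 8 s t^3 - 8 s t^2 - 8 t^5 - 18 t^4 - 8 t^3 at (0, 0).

The Hessian of f at 0 has rank 0. Corank 2; j^3 = -2*t*(s + 2*t)^2 has shape L^2 M (L != M), so D-series; mu = 5 gives D_5.

5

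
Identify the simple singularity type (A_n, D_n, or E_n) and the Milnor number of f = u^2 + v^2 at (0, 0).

Type A1, Milnor number mu = 1.

The Hessian of f at 0 has rank 2. Corank 0: nondegenerate Morse point, so A_1.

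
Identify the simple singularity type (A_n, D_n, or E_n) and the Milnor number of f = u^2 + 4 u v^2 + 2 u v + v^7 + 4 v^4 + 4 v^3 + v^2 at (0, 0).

Type A_{6}, Milnor number mu = 6.

The Hessian of f at 0 has rank 1. Corank 1: A-series; mu = 6 gives A_6.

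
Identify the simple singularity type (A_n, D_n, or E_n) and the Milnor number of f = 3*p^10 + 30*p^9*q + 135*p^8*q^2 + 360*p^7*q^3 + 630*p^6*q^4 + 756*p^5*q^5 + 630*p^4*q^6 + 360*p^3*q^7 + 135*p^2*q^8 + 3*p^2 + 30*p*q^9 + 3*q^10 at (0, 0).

The Hessian of f at 0 has rank 1. Corank 1: A-series; mu = 9 gives A_9.

Type A9, Milnor number mu = 9.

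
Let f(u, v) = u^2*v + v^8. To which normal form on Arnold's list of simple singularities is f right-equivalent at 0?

D_9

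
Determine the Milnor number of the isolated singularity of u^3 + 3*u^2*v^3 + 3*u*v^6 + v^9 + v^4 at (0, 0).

6

The Hessian of f at 0 is [[0, 0], [0, 0]] with rank 0, so corank 2. A Groebner basis of the Jacobian ideal J(f) in C{u,v} is {v^3, u^2}; counting standard monomials gives mu = 6. Corank 2; j^3 = u^3 is a perfect cube, so E-series; the 4-jet and mu = 6 give E_6.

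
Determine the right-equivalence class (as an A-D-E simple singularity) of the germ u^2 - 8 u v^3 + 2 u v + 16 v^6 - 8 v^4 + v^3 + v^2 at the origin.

A_2

The Hessian of f at 0 has rank 1. Corank 1: A-series; mu = 2 gives A_2.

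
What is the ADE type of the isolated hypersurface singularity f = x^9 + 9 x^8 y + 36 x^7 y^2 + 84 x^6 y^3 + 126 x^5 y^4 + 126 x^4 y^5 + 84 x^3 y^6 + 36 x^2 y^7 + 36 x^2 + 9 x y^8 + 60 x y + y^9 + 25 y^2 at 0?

The Hessian of f at 0 has rank 1. Corank 1: A-series; mu = 8 gives A_8.

A_{8}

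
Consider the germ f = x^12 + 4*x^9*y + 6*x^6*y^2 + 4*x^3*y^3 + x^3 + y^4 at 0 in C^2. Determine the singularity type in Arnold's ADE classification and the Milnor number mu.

Type E_6, Milnor number mu = 6.

The Hessian of f at 0 is [[0, 0], [0, 0]] with rank 0, so corank 2. A Groebner basis of the Jacobian ideal J(f) in C{x,y} is {y^3, x^2}; counting standard monomials gives mu = 6. Corank 2; j^3 = x^3 is a perfect cube, so E-series; the 4-jet and mu = 6 give E_6.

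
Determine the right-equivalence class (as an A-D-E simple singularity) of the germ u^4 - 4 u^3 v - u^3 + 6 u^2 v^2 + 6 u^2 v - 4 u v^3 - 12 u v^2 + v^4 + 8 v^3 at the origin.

The Hessian of f at 0 is [[0, 0], [0, 0]] with rank 0, so corank 2. A Groebner basis of the Jacobian ideal J(f) in C{u,v} is {v^4, u*v^2 - 5*v^3/3, u^2 - 4*u*v + 4*v^2}; counting standard monomials gives mu = 6. Corank 2; j^3 = -(u - 2*v)^3 is a perfect cube, so E-series; the 4-jet and mu = 6 give E_6.

E_6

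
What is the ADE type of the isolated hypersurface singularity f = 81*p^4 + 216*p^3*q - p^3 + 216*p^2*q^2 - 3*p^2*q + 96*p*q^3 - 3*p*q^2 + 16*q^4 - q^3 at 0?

The Hessian of f at 0 has rank 0. Corank 2; j^3 = -(p + q)^3 is a perfect cube, so E-series; the 4-jet and mu = 6 give E_6.

E_{6}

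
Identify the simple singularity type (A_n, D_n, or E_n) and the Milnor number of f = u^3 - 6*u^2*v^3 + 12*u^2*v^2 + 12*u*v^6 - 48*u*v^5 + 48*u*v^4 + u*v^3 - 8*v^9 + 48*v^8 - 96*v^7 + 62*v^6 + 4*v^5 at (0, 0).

Type E7, Milnor number mu = 7.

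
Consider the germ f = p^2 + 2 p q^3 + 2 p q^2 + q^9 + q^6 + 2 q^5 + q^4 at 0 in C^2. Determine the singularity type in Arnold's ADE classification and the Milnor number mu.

Type A8, Milnor number mu = 8.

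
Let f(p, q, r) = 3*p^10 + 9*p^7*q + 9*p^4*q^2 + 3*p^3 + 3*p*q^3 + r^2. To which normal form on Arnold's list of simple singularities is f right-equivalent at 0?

E_7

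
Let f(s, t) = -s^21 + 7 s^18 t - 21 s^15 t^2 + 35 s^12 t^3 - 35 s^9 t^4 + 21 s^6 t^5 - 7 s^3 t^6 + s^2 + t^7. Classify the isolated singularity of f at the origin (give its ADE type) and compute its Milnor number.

Type A_6, Milnor number mu = 6.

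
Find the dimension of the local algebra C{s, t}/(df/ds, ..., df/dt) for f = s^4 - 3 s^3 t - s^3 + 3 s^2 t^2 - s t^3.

7

The Hessian of f at 0 has rank 0. Corank 2; j^3 = -s^3 is a perfect cube, so E-series; the 4-jet and mu = 7 give E_7.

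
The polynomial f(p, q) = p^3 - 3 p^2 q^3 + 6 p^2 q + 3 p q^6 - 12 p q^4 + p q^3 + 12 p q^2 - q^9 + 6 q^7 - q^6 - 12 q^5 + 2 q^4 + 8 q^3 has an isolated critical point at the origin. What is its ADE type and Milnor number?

Type E_{7}, Milnor number mu = 7.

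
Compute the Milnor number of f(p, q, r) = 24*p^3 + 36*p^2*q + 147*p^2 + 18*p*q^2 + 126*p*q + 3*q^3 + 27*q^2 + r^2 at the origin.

The Hessian of f at 0 is [[294, 126, 0], [126, 54, 0], [0, 0, 2]] with rank 2, so corank 1. A Groebner basis of the Jacobian ideal J(f) in C{p,q,r} is {q^2, p + 3*q/7, r}; counting standard monomials gives mu = 2. Corank 1: A-series; mu = 2 gives A_2.

2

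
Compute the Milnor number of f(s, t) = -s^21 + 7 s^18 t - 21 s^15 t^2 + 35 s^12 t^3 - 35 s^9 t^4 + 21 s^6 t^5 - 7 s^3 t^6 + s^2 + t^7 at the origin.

6

The Hessian of f at 0 has rank 1. Corank 1: A-series; mu = 6 gives A_6.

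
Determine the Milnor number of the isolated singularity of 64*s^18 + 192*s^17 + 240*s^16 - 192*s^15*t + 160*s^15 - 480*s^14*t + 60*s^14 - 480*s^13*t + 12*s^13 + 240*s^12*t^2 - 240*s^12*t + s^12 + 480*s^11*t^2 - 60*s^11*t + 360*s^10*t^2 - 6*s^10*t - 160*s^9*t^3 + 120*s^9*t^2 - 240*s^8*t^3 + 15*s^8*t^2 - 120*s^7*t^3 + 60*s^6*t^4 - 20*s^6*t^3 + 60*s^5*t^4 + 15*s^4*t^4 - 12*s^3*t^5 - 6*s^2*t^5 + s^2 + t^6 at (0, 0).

5

The Hessian of f at 0 has rank 1. Corank 1: A-series; mu = 5 gives A_5.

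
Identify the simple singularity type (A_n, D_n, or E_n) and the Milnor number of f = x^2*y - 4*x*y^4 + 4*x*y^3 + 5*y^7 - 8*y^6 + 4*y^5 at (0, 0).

Type D_8, Milnor number mu = 8.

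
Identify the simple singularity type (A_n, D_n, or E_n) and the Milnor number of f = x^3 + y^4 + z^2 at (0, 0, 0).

Type E_{6}, Milnor number mu = 6.

The Hessian of f at 0 has rank 1. Corank 2; j^3 = x^3 is a perfect cube, so E-series; the 4-jet and mu = 6 give E_6.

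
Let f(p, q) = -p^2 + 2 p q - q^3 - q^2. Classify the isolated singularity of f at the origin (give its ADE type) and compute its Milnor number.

The Hessian of f at 0 is [[-2, 2], [2, -2]] with rank 1, so corank 1. A Groebner basis of the Jacobian ideal J(f) in C{p,q} is {q^2, p - q}; counting standard monomials gives mu = 2. Corank 1: A-series; mu = 2 gives A_2.

Type A_2, Milnor number mu = 2.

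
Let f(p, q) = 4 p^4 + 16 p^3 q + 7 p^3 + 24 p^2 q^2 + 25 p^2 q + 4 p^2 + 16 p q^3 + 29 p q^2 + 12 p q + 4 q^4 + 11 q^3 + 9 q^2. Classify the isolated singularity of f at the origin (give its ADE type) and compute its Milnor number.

Type A2, Milnor number mu = 2.

The Hessian of f at 0 has rank 1. Corank 1: A-series; mu = 2 gives A_2.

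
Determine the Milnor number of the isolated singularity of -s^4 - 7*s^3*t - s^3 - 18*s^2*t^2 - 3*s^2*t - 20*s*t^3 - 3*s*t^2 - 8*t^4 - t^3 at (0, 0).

7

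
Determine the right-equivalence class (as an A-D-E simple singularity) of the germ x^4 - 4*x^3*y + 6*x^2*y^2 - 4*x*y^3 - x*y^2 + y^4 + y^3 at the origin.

D_{5}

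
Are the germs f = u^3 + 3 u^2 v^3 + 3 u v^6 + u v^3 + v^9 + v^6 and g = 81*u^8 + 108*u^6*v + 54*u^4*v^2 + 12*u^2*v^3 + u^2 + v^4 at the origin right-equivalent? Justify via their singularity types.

The Hessian of f at 0 is [[0, 0], [0, 0]] with rank 0, so corank 2. A Groebner basis of the Jacobian ideal J(f) in C{u,v} is {u^3, u*v^2, 3*u^2 + v^3}; counting standard monomials gives mu = 7. Corank 2; j^3 = u^3 is a perfect cube, so E-series; the 4-jet and mu = 7 give E_7. The Hessian of g at 0 is [[2, 0], [0, 0]] with rank 1, so corank 1. A Groebner basis of the Jacobian ideal J(g) in C{u,v} is {v^3, u}; counting standard monomials gives mu = 3. Corank 1: A-series; mu = 3 gives A_3. f is E_7 but g is A_3, hence not right-equivalent.

No.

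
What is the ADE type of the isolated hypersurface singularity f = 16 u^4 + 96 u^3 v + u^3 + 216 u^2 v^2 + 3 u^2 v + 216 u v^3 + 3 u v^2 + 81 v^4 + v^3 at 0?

The Hessian of f at 0 is [[0, 0], [0, 0]] with rank 0, so corank 2. A Groebner basis of the Jacobian ideal J(f) in C{u,v} is {v^4, u*v^2 + 7*v^3/6, u^2 + 2*u*v + v^2}; counting standard monomials gives mu = 6. Corank 2; j^3 = (u + v)^3 is a perfect cube, so E-series; the 4-jet and mu = 6 give E_6.

E6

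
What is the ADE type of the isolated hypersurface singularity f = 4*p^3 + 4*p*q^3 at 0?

E_{7}

The Hessian of f at 0 has rank 0. Corank 2; j^3 = 4*p^3 is a perfect cube, so E-series; the 4-jet and mu = 7 give E_7.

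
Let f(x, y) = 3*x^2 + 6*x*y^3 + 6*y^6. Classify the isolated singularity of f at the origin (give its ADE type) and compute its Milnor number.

Type A5, Milnor number mu = 5.

The Hessian of f at 0 is [[6, 0], [0, 0]] with rank 1, so corank 1. A Groebner basis of the Jacobian ideal J(f) in C{x,y} is {x*y^2, x + y^3, x^2}; counting standard monomials gives mu = 5. Corank 1: A-series; mu = 5 gives A_5.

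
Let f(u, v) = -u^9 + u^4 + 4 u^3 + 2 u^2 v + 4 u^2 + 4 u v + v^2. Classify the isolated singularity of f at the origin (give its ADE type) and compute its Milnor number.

Type A_8, Milnor number mu = 8.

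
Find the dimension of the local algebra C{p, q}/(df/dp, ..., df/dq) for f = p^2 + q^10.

9

The Hessian of f at 0 is [[2, 0], [0, 0]] with rank 1, so corank 1. A Groebner basis of the Jacobian ideal J(f) in C{p,q} is {q^9, p}; counting standard monomials gives mu = 9. Corank 1: A-series; mu = 9 gives A_9.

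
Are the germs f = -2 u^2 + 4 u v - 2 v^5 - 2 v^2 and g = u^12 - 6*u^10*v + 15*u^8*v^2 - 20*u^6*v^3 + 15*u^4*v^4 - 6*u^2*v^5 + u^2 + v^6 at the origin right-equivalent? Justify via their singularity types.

No.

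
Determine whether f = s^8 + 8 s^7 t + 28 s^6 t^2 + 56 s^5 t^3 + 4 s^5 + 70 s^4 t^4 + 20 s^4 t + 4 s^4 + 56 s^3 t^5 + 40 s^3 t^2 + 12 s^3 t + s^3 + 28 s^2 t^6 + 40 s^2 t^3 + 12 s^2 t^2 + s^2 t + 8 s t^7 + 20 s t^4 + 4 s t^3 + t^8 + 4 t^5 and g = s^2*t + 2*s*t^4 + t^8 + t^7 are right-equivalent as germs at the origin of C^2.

Yes.

The Hessian of f at 0 has rank 0. Corank 2; j^3 = s^2*(s + t) has shape L^2 M (L != M), so D-series; mu = 9 gives D_9. The Hessian of g at 0 has rank 0. Corank 2; j^3 = s^2*t has shape L^2 M (L != M), so D-series; mu = 9 gives D_9. Both have type D_9, hence right-equivalent.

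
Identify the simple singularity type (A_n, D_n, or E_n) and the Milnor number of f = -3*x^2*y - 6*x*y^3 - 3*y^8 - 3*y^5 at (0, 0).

The Hessian of f at 0 is [[0, 0], [0, 0]] with rank 0, so corank 2. A Groebner basis of the Jacobian ideal J(f) in C{x,y} is {x^4, x^3*y - x^2/8 - x*y^2/8, x^3 + x^2*y^2, x*y + y^3}; counting standard monomials gives mu = 9. Corank 2; j^3 = -3*x^2*y has shape L^2 M (L != M), so D-series; mu = 9 gives D_9.

Type D_9, Milnor number mu = 9.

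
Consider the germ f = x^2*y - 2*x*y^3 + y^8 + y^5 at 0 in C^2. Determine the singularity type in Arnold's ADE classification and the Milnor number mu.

Type D9, Milnor number mu = 9.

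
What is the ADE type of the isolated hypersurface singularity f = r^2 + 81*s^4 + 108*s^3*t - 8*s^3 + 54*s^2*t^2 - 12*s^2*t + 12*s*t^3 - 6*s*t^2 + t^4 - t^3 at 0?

E_{6}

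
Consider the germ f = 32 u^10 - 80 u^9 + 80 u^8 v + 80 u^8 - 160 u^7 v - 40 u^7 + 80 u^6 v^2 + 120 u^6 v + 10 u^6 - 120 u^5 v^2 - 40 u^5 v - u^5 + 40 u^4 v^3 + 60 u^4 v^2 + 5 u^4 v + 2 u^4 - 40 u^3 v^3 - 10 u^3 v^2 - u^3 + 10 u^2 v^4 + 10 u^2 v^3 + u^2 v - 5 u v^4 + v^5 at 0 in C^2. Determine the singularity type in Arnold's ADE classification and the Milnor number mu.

The Hessian of f at 0 has rank 0. Corank 2; j^3 = -u^2*(u - v) has shape L^2 M (L != M), so D-series; mu = 6 gives D_6.

Type D_{6}, Milnor number mu = 6.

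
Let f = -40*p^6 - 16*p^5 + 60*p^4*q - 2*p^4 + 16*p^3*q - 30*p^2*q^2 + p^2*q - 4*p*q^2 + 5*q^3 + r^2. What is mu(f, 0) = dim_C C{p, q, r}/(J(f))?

4

The Hessian of f at 0 has rank 1. Corank 2; j^3 = q*(p^2 - 4*p*q + 5*q^2) splits into three distinct lines over C (the quadratic factor has nonzero discriminant), so D_4.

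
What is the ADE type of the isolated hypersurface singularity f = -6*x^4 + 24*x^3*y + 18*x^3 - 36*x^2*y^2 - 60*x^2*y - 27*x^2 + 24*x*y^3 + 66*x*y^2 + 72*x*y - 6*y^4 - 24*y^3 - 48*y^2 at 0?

A_3

The Hessian of f at 0 has rank 1. Corank 1: A-series; mu = 3 gives A_3.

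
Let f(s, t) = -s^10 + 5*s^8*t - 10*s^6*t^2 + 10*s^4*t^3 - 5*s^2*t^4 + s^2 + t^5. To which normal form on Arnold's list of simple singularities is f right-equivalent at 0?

A4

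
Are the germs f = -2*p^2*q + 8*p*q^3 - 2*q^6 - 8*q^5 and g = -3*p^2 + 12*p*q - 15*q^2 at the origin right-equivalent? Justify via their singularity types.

The Hessian of f at 0 has rank 0. Corank 2; j^3 = -2*p^2*q has shape L^2 M (L != M), so D-series; mu = 7 gives D_7. The Hessian of g at 0 has rank 2. Corank 0: nondegenerate Morse point, so A_1. f is D_7 but g is A_1, hence not right-equivalent.

No.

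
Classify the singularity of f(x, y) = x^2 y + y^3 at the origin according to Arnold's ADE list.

D4

The Hessian of f at 0 has rank 0. Corank 2; j^3 = y*(x^2 + y^2) splits into three distinct lines over C (the quadratic factor has nonzero discriminant), so D_4.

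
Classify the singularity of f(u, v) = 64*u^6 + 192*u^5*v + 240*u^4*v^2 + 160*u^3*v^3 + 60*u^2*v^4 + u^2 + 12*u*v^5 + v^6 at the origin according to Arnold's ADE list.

The Hessian of f at 0 has rank 1. Corank 1: A-series; mu = 5 gives A_5.

A_{5}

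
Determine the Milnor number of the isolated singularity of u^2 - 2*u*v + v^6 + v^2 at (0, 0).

5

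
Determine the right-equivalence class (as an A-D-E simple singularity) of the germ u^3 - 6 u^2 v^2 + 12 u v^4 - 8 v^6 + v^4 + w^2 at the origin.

E6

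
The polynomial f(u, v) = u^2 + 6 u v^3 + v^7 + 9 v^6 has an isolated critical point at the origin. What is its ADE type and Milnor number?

The Hessian of f at 0 has rank 1. Corank 1: A-series; mu = 6 gives A_6.

Type A6, Milnor number mu = 6.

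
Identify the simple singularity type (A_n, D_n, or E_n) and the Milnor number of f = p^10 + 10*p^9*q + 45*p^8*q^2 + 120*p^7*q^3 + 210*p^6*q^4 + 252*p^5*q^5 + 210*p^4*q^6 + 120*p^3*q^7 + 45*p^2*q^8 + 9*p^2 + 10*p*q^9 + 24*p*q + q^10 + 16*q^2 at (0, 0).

The Hessian of f at 0 is [[18, 24], [24, 32]] with rank 1, so corank 1. A Groebner basis of the Jacobian ideal J(f) in C{p,q} is {q^9, p + 4*q/3}; counting standard monomials gives mu = 9. Corank 1: A-series; mu = 9 gives A_9.

Type A_9, Milnor number mu = 9.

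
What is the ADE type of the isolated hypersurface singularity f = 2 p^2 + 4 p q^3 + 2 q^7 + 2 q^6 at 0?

A_{6}

The Hessian of f at 0 is [[4, 0], [0, 0]] with rank 1, so corank 1. A Groebner basis of the Jacobian ideal J(f) in C{p,q} is {p + q^3, p^2}; counting standard monomials gives mu = 6. Corank 1: A-series; mu = 6 gives A_6.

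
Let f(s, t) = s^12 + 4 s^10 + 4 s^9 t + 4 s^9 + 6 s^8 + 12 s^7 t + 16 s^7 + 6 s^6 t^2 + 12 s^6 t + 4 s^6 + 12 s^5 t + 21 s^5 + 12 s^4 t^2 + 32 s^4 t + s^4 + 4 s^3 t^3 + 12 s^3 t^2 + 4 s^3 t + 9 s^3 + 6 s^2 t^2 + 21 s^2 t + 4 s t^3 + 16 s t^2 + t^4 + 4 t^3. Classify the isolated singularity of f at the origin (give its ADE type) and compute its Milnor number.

Type D_{5}, Milnor number mu = 5.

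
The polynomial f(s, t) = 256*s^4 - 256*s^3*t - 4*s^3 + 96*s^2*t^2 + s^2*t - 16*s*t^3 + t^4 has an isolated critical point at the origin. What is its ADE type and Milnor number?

Type D5, Milnor number mu = 5.

The Hessian of f at 0 has rank 0. Corank 2; j^3 = -s^2*(4*s - t) has shape L^2 M (L != M), so D-series; mu = 5 gives D_5.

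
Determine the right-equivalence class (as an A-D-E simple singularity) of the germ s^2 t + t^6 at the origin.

D7

The Hessian of f at 0 has rank 0. Corank 2; j^3 = s^2*t has shape L^2 M (L != M), so D-series; mu = 7 gives D_7.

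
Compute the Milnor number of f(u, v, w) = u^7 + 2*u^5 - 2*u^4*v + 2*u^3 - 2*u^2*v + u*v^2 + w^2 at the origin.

The Hessian of f at 0 is [[0, 0, 0], [0, 0, 0], [0, 0, 2]] with rank 1, so corank 2. A Groebner basis of the Jacobian ideal J(f) in C{u,v,w} is {v^3, u^2 + v^2/2, u*v + v^2/2, w}; counting standard monomials gives mu = 4. Corank 2; j^3 = u*(2*u^2 - 2*u*v + v^2) splits into three distinct lines over C (the quadratic factor has nonzero discriminant), so D_4.

4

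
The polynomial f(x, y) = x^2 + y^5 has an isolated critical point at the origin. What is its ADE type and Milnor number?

Type A_4, Milnor number mu = 4.

The Hessian of f at 0 is [[2, 0], [0, 0]] with rank 1, so corank 1. A Groebner basis of the Jacobian ideal J(f) in C{x,y} is {y^4, x}; counting standard monomials gives mu = 4. Corank 1: A-series; mu = 4 gives A_4.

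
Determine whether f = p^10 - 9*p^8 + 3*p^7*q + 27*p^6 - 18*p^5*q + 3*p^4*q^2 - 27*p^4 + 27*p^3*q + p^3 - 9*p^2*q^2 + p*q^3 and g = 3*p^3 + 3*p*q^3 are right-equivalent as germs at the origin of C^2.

The Hessian of f at 0 is [[0, 0], [0, 0]] with rank 0, so corank 2. A Groebner basis of the Jacobian ideal J(f) in C{p,q} is {p^2/3 + q^4 + q^3/9, p^3, p^2*q - p^2/9 - q^3/27, -2*p^2/3 + p*q^2 - 2*q^3/9}; counting standard monomials gives mu = 7. Corank 2; j^3 = p^3 is a perfect cube, so E-series; the 4-jet and mu = 7 give E_7. The Hessian of g at 0 is [[0, 0], [0, 0]] with rank 0, so corank 2. A Groebner basis of the Jacobian ideal J(g) in C{p,q} is {p^3, p*q^2, 3*p^2 + q^3}; counting standard monomials gives mu = 7. Corank 2; j^3 = 3*p^3 is a perfect cube, so E-series; the 4-jet and mu = 7 give E_7. Both have type E_7, hence right-equivalent.

Yes.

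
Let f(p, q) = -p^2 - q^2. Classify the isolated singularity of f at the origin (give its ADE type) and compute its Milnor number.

The Hessian of f at 0 has rank 2. Corank 0: nondegenerate Morse point, so A_1.

Type A_1, Milnor number mu = 1.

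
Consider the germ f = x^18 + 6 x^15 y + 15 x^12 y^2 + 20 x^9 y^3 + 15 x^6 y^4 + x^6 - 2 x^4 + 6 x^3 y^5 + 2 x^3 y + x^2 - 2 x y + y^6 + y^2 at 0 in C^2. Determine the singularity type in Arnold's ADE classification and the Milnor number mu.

Type A5, Milnor number mu = 5.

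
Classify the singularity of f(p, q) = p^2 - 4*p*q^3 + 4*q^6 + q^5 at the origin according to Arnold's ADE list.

A4

The Hessian of f at 0 is [[2, 0], [0, 0]] with rank 1, so corank 1. A Groebner basis of the Jacobian ideal J(f) in C{p,q} is {-p/2 + q^3, p^2, p*q}; counting standard monomials gives mu = 4. Corank 1: A-series; mu = 4 gives A_4.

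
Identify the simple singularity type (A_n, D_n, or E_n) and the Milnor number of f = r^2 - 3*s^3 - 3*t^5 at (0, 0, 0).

The Hessian of f at 0 is [[0, 0, 0], [0, 0, 0], [0, 0, 2]] with rank 1, so corank 2. A Groebner basis of the Jacobian ideal J(f) in C{s,t,r} is {t^4, s^2, r}; counting standard monomials gives mu = 8. Corank 2; j^3 = -3*s^3 is a perfect cube, so E-series; the 5-jet and mu = 8 give E_8.

Type E_{8}, Milnor number mu = 8.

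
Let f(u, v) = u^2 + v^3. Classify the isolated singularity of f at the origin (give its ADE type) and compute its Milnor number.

Type A2, Milnor number mu = 2.

The Hessian of f at 0 has rank 1. Corank 1: A-series; mu = 2 gives A_2.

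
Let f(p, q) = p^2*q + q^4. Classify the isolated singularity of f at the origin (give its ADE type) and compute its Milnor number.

Type D5, Milnor number mu = 5.

The Hessian of f at 0 has rank 0. Corank 2; j^3 = p^2*q has shape L^2 M (L != M), so D-series; mu = 5 gives D_5.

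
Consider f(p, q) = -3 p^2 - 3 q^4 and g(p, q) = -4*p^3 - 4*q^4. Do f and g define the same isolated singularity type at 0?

The Hessian of f at 0 is [[-6, 0], [0, 0]] with rank 1, so corank 1. A Groebner basis of the Jacobian ideal J(f) in C{p,q} is {q^3, p}; counting standard monomials gives mu = 3. Corank 1: A-series; mu = 3 gives A_3. The Hessian of g at 0 is [[0, 0], [0, 0]] with rank 0, so corank 2. A Groebner basis of the Jacobian ideal J(g) in C{p,q} is {q^3, p^2}; counting standard monomials gives mu = 6. Corank 2; j^3 = -4*p^3 is a perfect cube, so E-series; the 4-jet and mu = 6 give E_6. f is A_3 but g is E_6, hence not right-equivalent.

No.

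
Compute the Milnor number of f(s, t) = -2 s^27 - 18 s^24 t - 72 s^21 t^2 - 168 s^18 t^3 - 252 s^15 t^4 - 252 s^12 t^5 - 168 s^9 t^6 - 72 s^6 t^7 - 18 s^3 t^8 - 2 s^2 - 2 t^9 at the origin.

8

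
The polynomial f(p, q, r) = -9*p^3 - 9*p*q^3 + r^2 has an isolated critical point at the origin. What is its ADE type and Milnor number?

Type E7, Milnor number mu = 7.

The Hessian of f at 0 has rank 1. Corank 2; j^3 = -9*p^3 is a perfect cube, so E-series; the 4-jet and mu = 7 give E_7.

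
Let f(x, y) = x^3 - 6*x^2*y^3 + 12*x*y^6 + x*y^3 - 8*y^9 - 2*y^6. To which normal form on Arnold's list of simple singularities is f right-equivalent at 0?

E7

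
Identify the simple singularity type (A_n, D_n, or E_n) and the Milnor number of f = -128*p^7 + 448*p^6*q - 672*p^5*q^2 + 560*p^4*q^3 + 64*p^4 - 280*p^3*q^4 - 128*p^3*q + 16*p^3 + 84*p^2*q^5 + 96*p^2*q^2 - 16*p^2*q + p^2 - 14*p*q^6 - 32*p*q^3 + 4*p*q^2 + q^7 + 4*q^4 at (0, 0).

Type A_6, Milnor number mu = 6.

The Hessian of f at 0 has rank 1. Corank 1: A-series; mu = 6 gives A_6.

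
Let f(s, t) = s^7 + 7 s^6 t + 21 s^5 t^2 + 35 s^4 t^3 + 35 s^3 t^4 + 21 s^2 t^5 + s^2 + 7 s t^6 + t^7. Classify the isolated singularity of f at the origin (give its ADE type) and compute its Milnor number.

The Hessian of f at 0 has rank 1. Corank 1: A-series; mu = 6 gives A_6.

Type A_6, Milnor number mu = 6.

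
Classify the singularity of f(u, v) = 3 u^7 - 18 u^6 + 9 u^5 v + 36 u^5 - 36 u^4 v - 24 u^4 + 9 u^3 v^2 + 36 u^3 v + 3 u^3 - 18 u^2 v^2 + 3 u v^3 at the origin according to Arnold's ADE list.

E7

The Hessian of f at 0 is [[0, 0], [0, 0]] with rank 0, so corank 2. A Groebner basis of the Jacobian ideal J(f) in C{u,v} is {3*u^2/4 + v^4 + v^3/4, u^3, u^2*v - u^2/4 - v^3/12, -u^2 + u*v^2 - v^3/3}; counting standard monomials gives mu = 7. Corank 2; j^3 = 3*u^3 is a perfect cube, so E-series; the 4-jet and mu = 7 give E_7.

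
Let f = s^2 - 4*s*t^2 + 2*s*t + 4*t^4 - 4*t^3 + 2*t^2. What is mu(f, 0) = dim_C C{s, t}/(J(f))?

1

The Hessian of f at 0 is [[2, 2], [2, 4]] with rank 2, so corank 0. A Groebner basis of the Jacobian ideal J(f) in C{s,t} is {s, t}; counting standard monomials gives mu = 1. Corank 0: nondegenerate Morse point, so A_1.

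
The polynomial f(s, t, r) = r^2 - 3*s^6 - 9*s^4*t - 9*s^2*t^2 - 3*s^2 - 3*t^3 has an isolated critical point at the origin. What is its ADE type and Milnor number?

The Hessian of f at 0 has rank 2. Corank 1: A-series; mu = 2 gives A_2.

Type A2, Milnor number mu = 2.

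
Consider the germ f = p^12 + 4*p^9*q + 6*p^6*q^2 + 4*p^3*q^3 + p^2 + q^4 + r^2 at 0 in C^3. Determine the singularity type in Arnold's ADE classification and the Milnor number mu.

Type A_3, Milnor number mu = 3.

The Hessian of f at 0 is [[2, 0, 0], [0, 0, 0], [0, 0, 2]] with rank 2, so corank 1. A Groebner basis of the Jacobian ideal J(f) in C{p,q,r} is {q^3, p, r}; counting standard monomials gives mu = 3. Corank 1: A-series; mu = 3 gives A_3.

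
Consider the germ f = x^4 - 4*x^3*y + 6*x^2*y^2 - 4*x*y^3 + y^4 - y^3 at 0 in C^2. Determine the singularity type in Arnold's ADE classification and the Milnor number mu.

Type E6, Milnor number mu = 6.

The Hessian of f at 0 has rank 0. Corank 2; j^3 = -y^3 is a perfect cube, so E-series; the 4-jet and mu = 6 give E_6.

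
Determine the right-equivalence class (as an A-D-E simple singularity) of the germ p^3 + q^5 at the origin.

E_{8}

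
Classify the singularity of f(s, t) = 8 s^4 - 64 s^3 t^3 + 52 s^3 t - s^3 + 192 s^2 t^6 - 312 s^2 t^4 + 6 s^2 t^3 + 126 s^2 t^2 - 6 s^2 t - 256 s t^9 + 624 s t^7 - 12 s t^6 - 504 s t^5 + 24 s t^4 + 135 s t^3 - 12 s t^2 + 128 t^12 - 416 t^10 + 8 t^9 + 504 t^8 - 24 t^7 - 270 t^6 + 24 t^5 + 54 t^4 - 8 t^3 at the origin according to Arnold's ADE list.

The Hessian of f at 0 has rank 0. Corank 2; j^3 = -(s + 2*t)^3 is a perfect cube, so E-series; the 4-jet and mu = 7 give E_7.

E_7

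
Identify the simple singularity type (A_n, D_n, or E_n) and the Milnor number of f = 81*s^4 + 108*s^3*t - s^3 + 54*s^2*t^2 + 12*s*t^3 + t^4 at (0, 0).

Type E_{6}, Milnor number mu = 6.

The Hessian of f at 0 has rank 0. Corank 2; j^3 = -s^3 is a perfect cube, so E-series; the 4-jet and mu = 6 give E_6.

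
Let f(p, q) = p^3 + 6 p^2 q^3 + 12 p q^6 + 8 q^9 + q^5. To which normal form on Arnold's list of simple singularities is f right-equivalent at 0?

E_{8}

The Hessian of f at 0 has rank 0. Corank 2; j^3 = p^3 is a perfect cube, so E-series; the 5-jet and mu = 8 give E_8.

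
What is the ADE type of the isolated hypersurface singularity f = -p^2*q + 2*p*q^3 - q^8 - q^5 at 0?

D_{9}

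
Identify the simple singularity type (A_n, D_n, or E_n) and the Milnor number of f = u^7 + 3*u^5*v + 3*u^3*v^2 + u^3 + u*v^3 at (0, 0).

Type E7, Milnor number mu = 7.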